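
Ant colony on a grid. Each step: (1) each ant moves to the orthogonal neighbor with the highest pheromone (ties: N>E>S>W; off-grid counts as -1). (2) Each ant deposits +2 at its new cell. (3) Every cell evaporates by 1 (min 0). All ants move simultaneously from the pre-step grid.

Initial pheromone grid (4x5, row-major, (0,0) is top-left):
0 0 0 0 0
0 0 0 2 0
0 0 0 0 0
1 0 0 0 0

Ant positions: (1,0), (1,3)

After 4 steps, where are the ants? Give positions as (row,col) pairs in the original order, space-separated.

Step 1: ant0:(1,0)->N->(0,0) | ant1:(1,3)->N->(0,3)
  grid max=1 at (0,0)
Step 2: ant0:(0,0)->E->(0,1) | ant1:(0,3)->S->(1,3)
  grid max=2 at (1,3)
Step 3: ant0:(0,1)->E->(0,2) | ant1:(1,3)->N->(0,3)
  grid max=1 at (0,2)
Step 4: ant0:(0,2)->E->(0,3) | ant1:(0,3)->S->(1,3)
  grid max=2 at (0,3)

(0,3) (1,3)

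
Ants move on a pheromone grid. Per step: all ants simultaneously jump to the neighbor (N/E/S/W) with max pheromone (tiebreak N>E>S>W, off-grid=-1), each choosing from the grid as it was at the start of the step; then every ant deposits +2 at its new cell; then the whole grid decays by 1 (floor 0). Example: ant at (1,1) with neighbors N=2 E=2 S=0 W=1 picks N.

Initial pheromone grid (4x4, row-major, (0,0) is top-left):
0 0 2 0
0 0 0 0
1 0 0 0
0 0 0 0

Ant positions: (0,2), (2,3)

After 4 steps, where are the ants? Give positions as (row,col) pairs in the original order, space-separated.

Step 1: ant0:(0,2)->E->(0,3) | ant1:(2,3)->N->(1,3)
  grid max=1 at (0,2)
Step 2: ant0:(0,3)->S->(1,3) | ant1:(1,3)->N->(0,3)
  grid max=2 at (0,3)
Step 3: ant0:(1,3)->N->(0,3) | ant1:(0,3)->S->(1,3)
  grid max=3 at (0,3)
Step 4: ant0:(0,3)->S->(1,3) | ant1:(1,3)->N->(0,3)
  grid max=4 at (0,3)

(1,3) (0,3)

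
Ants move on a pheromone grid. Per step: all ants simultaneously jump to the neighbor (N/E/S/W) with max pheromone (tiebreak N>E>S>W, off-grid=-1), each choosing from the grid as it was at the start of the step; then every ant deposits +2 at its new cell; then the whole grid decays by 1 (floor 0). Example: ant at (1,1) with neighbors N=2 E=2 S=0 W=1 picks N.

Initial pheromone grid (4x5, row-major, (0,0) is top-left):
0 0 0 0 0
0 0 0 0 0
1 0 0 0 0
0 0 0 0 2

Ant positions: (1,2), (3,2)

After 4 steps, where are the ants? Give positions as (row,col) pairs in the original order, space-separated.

Step 1: ant0:(1,2)->N->(0,2) | ant1:(3,2)->N->(2,2)
  grid max=1 at (0,2)
Step 2: ant0:(0,2)->E->(0,3) | ant1:(2,2)->N->(1,2)
  grid max=1 at (0,3)
Step 3: ant0:(0,3)->E->(0,4) | ant1:(1,2)->N->(0,2)
  grid max=1 at (0,2)
Step 4: ant0:(0,4)->S->(1,4) | ant1:(0,2)->E->(0,3)
  grid max=1 at (0,3)

(1,4) (0,3)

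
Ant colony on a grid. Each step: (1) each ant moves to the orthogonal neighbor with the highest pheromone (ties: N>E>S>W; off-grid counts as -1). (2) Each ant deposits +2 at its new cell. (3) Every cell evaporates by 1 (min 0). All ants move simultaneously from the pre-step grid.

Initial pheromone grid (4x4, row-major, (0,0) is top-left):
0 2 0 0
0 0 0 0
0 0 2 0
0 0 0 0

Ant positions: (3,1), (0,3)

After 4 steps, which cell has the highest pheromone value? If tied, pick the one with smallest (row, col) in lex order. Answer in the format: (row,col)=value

Step 1: ant0:(3,1)->N->(2,1) | ant1:(0,3)->S->(1,3)
  grid max=1 at (0,1)
Step 2: ant0:(2,1)->E->(2,2) | ant1:(1,3)->N->(0,3)
  grid max=2 at (2,2)
Step 3: ant0:(2,2)->N->(1,2) | ant1:(0,3)->S->(1,3)
  grid max=1 at (1,2)
Step 4: ant0:(1,2)->E->(1,3) | ant1:(1,3)->W->(1,2)
  grid max=2 at (1,2)
Final grid:
  0 0 0 0
  0 0 2 2
  0 0 0 0
  0 0 0 0
Max pheromone 2 at (1,2)

Answer: (1,2)=2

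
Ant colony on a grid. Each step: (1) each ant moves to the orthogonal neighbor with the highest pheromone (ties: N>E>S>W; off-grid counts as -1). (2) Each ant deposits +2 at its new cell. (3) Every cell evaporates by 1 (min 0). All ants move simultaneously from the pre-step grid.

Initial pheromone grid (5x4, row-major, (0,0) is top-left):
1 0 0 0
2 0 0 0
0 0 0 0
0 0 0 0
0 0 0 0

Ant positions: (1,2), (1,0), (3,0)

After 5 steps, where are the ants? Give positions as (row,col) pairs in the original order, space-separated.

Step 1: ant0:(1,2)->N->(0,2) | ant1:(1,0)->N->(0,0) | ant2:(3,0)->N->(2,0)
  grid max=2 at (0,0)
Step 2: ant0:(0,2)->E->(0,3) | ant1:(0,0)->S->(1,0) | ant2:(2,0)->N->(1,0)
  grid max=4 at (1,0)
Step 3: ant0:(0,3)->S->(1,3) | ant1:(1,0)->N->(0,0) | ant2:(1,0)->N->(0,0)
  grid max=4 at (0,0)
Step 4: ant0:(1,3)->N->(0,3) | ant1:(0,0)->S->(1,0) | ant2:(0,0)->S->(1,0)
  grid max=6 at (1,0)
Step 5: ant0:(0,3)->S->(1,3) | ant1:(1,0)->N->(0,0) | ant2:(1,0)->N->(0,0)
  grid max=6 at (0,0)

(1,3) (0,0) (0,0)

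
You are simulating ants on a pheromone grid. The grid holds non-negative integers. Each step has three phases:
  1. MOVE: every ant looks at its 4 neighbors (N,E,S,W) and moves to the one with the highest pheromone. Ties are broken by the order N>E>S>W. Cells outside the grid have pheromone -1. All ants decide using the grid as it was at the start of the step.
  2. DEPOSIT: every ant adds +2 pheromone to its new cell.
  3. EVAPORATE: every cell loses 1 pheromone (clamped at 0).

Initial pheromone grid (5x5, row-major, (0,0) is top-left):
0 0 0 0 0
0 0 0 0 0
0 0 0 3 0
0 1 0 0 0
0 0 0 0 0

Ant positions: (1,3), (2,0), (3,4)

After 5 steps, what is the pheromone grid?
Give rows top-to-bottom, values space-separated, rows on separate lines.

After step 1: ants at (2,3),(1,0),(2,4)
  0 0 0 0 0
  1 0 0 0 0
  0 0 0 4 1
  0 0 0 0 0
  0 0 0 0 0
After step 2: ants at (2,4),(0,0),(2,3)
  1 0 0 0 0
  0 0 0 0 0
  0 0 0 5 2
  0 0 0 0 0
  0 0 0 0 0
After step 3: ants at (2,3),(0,1),(2,4)
  0 1 0 0 0
  0 0 0 0 0
  0 0 0 6 3
  0 0 0 0 0
  0 0 0 0 0
After step 4: ants at (2,4),(0,2),(2,3)
  0 0 1 0 0
  0 0 0 0 0
  0 0 0 7 4
  0 0 0 0 0
  0 0 0 0 0
After step 5: ants at (2,3),(0,3),(2,4)
  0 0 0 1 0
  0 0 0 0 0
  0 0 0 8 5
  0 0 0 0 0
  0 0 0 0 0

0 0 0 1 0
0 0 0 0 0
0 0 0 8 5
0 0 0 0 0
0 0 0 0 0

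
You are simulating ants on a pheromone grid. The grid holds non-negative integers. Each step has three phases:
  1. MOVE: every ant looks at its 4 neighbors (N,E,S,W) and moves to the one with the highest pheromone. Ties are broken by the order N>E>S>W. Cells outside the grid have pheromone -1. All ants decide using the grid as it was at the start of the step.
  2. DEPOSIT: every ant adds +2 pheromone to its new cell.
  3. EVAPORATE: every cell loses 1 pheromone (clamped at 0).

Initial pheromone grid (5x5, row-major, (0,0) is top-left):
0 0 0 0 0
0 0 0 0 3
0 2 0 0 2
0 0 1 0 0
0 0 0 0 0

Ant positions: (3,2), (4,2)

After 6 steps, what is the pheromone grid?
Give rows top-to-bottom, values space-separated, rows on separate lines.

After step 1: ants at (2,2),(3,2)
  0 0 0 0 0
  0 0 0 0 2
  0 1 1 0 1
  0 0 2 0 0
  0 0 0 0 0
After step 2: ants at (3,2),(2,2)
  0 0 0 0 0
  0 0 0 0 1
  0 0 2 0 0
  0 0 3 0 0
  0 0 0 0 0
After step 3: ants at (2,2),(3,2)
  0 0 0 0 0
  0 0 0 0 0
  0 0 3 0 0
  0 0 4 0 0
  0 0 0 0 0
After step 4: ants at (3,2),(2,2)
  0 0 0 0 0
  0 0 0 0 0
  0 0 4 0 0
  0 0 5 0 0
  0 0 0 0 0
After step 5: ants at (2,2),(3,2)
  0 0 0 0 0
  0 0 0 0 0
  0 0 5 0 0
  0 0 6 0 0
  0 0 0 0 0
After step 6: ants at (3,2),(2,2)
  0 0 0 0 0
  0 0 0 0 0
  0 0 6 0 0
  0 0 7 0 0
  0 0 0 0 0

0 0 0 0 0
0 0 0 0 0
0 0 6 0 0
0 0 7 0 0
0 0 0 0 0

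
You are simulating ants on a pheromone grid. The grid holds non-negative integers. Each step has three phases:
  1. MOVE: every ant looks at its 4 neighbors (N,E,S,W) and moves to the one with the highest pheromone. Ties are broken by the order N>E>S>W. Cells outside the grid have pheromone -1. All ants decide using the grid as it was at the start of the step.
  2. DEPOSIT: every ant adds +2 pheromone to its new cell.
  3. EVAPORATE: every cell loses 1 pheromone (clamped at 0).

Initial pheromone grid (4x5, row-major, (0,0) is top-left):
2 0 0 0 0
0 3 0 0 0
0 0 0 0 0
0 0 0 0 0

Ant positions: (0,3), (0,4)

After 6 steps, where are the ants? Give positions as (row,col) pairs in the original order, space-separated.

Step 1: ant0:(0,3)->E->(0,4) | ant1:(0,4)->S->(1,4)
  grid max=2 at (1,1)
Step 2: ant0:(0,4)->S->(1,4) | ant1:(1,4)->N->(0,4)
  grid max=2 at (0,4)
Step 3: ant0:(1,4)->N->(0,4) | ant1:(0,4)->S->(1,4)
  grid max=3 at (0,4)
Step 4: ant0:(0,4)->S->(1,4) | ant1:(1,4)->N->(0,4)
  grid max=4 at (0,4)
Step 5: ant0:(1,4)->N->(0,4) | ant1:(0,4)->S->(1,4)
  grid max=5 at (0,4)
Step 6: ant0:(0,4)->S->(1,4) | ant1:(1,4)->N->(0,4)
  grid max=6 at (0,4)

(1,4) (0,4)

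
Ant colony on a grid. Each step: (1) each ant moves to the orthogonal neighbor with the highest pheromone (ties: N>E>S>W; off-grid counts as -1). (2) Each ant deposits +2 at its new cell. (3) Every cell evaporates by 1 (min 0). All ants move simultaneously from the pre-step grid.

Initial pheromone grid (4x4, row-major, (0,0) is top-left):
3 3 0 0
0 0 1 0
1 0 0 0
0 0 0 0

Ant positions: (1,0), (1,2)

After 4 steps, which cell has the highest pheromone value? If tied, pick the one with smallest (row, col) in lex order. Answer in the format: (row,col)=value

Answer: (0,1)=7

Derivation:
Step 1: ant0:(1,0)->N->(0,0) | ant1:(1,2)->N->(0,2)
  grid max=4 at (0,0)
Step 2: ant0:(0,0)->E->(0,1) | ant1:(0,2)->W->(0,1)
  grid max=5 at (0,1)
Step 3: ant0:(0,1)->W->(0,0) | ant1:(0,1)->W->(0,0)
  grid max=6 at (0,0)
Step 4: ant0:(0,0)->E->(0,1) | ant1:(0,0)->E->(0,1)
  grid max=7 at (0,1)
Final grid:
  5 7 0 0
  0 0 0 0
  0 0 0 0
  0 0 0 0
Max pheromone 7 at (0,1)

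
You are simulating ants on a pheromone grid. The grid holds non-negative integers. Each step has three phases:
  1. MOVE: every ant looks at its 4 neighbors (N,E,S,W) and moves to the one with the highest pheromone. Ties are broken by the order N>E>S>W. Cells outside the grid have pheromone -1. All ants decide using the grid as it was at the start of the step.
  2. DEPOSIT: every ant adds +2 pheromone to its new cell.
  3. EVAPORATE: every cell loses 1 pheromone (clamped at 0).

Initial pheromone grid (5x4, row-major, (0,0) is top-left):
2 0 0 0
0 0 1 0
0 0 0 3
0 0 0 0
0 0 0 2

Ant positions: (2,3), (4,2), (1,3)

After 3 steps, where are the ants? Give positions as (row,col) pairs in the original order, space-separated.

Step 1: ant0:(2,3)->N->(1,3) | ant1:(4,2)->E->(4,3) | ant2:(1,3)->S->(2,3)
  grid max=4 at (2,3)
Step 2: ant0:(1,3)->S->(2,3) | ant1:(4,3)->N->(3,3) | ant2:(2,3)->N->(1,3)
  grid max=5 at (2,3)
Step 3: ant0:(2,3)->N->(1,3) | ant1:(3,3)->N->(2,3) | ant2:(1,3)->S->(2,3)
  grid max=8 at (2,3)

(1,3) (2,3) (2,3)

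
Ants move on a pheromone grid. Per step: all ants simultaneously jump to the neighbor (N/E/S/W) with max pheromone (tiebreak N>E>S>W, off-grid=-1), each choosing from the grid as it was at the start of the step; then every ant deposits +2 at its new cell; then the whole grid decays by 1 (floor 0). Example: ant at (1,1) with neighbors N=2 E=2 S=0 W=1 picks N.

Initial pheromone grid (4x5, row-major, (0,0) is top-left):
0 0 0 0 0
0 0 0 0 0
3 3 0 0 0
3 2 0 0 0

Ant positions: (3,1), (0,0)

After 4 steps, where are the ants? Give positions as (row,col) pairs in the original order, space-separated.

Step 1: ant0:(3,1)->N->(2,1) | ant1:(0,0)->E->(0,1)
  grid max=4 at (2,1)
Step 2: ant0:(2,1)->W->(2,0) | ant1:(0,1)->E->(0,2)
  grid max=3 at (2,0)
Step 3: ant0:(2,0)->E->(2,1) | ant1:(0,2)->E->(0,3)
  grid max=4 at (2,1)
Step 4: ant0:(2,1)->W->(2,0) | ant1:(0,3)->E->(0,4)
  grid max=3 at (2,0)

(2,0) (0,4)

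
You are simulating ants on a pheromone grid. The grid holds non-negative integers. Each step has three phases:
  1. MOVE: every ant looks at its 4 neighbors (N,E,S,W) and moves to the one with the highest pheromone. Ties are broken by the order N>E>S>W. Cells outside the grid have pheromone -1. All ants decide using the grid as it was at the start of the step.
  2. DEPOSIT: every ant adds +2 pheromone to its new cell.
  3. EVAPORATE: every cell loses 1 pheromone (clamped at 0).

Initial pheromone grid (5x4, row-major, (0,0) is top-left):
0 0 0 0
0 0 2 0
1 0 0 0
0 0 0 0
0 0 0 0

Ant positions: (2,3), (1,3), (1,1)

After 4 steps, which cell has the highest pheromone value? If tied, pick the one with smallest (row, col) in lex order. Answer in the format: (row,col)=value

Answer: (1,2)=10

Derivation:
Step 1: ant0:(2,3)->N->(1,3) | ant1:(1,3)->W->(1,2) | ant2:(1,1)->E->(1,2)
  grid max=5 at (1,2)
Step 2: ant0:(1,3)->W->(1,2) | ant1:(1,2)->E->(1,3) | ant2:(1,2)->E->(1,3)
  grid max=6 at (1,2)
Step 3: ant0:(1,2)->E->(1,3) | ant1:(1,3)->W->(1,2) | ant2:(1,3)->W->(1,2)
  grid max=9 at (1,2)
Step 4: ant0:(1,3)->W->(1,2) | ant1:(1,2)->E->(1,3) | ant2:(1,2)->E->(1,3)
  grid max=10 at (1,2)
Final grid:
  0 0 0 0
  0 0 10 8
  0 0 0 0
  0 0 0 0
  0 0 0 0
Max pheromone 10 at (1,2)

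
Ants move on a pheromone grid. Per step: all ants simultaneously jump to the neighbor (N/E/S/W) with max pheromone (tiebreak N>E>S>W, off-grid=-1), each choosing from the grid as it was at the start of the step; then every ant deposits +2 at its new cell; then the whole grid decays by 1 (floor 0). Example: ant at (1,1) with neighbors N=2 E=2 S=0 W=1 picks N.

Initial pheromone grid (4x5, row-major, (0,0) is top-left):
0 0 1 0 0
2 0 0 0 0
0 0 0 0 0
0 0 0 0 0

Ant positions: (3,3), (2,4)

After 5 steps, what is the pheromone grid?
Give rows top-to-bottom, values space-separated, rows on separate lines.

After step 1: ants at (2,3),(1,4)
  0 0 0 0 0
  1 0 0 0 1
  0 0 0 1 0
  0 0 0 0 0
After step 2: ants at (1,3),(0,4)
  0 0 0 0 1
  0 0 0 1 0
  0 0 0 0 0
  0 0 0 0 0
After step 3: ants at (0,3),(1,4)
  0 0 0 1 0
  0 0 0 0 1
  0 0 0 0 0
  0 0 0 0 0
After step 4: ants at (0,4),(0,4)
  0 0 0 0 3
  0 0 0 0 0
  0 0 0 0 0
  0 0 0 0 0
After step 5: ants at (1,4),(1,4)
  0 0 0 0 2
  0 0 0 0 3
  0 0 0 0 0
  0 0 0 0 0

0 0 0 0 2
0 0 0 0 3
0 0 0 0 0
0 0 0 0 0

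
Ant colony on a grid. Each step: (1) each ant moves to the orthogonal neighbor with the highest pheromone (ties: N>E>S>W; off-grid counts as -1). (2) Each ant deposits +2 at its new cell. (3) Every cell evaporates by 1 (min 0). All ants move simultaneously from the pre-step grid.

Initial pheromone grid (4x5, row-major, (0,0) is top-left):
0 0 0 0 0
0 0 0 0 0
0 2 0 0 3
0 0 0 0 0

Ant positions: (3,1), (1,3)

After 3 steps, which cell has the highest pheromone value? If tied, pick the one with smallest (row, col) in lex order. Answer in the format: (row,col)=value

Step 1: ant0:(3,1)->N->(2,1) | ant1:(1,3)->N->(0,3)
  grid max=3 at (2,1)
Step 2: ant0:(2,1)->N->(1,1) | ant1:(0,3)->E->(0,4)
  grid max=2 at (2,1)
Step 3: ant0:(1,1)->S->(2,1) | ant1:(0,4)->S->(1,4)
  grid max=3 at (2,1)
Final grid:
  0 0 0 0 0
  0 0 0 0 1
  0 3 0 0 0
  0 0 0 0 0
Max pheromone 3 at (2,1)

Answer: (2,1)=3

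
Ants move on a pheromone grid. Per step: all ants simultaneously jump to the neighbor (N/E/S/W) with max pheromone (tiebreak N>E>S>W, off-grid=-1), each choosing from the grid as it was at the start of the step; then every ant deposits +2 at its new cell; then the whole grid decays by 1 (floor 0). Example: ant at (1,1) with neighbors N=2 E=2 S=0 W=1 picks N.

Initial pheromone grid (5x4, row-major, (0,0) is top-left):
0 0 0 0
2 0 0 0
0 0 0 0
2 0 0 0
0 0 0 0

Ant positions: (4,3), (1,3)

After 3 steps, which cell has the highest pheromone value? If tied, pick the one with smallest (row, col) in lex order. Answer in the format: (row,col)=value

Step 1: ant0:(4,3)->N->(3,3) | ant1:(1,3)->N->(0,3)
  grid max=1 at (0,3)
Step 2: ant0:(3,3)->N->(2,3) | ant1:(0,3)->S->(1,3)
  grid max=1 at (1,3)
Step 3: ant0:(2,3)->N->(1,3) | ant1:(1,3)->S->(2,3)
  grid max=2 at (1,3)
Final grid:
  0 0 0 0
  0 0 0 2
  0 0 0 2
  0 0 0 0
  0 0 0 0
Max pheromone 2 at (1,3)

Answer: (1,3)=2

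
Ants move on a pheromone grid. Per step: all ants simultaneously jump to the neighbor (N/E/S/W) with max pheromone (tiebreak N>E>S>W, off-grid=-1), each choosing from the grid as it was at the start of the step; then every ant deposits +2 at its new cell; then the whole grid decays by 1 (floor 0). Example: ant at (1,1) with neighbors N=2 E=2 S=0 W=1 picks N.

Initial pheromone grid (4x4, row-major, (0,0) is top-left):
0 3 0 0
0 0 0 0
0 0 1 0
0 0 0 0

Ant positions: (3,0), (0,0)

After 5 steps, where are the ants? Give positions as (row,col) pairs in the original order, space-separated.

Step 1: ant0:(3,0)->N->(2,0) | ant1:(0,0)->E->(0,1)
  grid max=4 at (0,1)
Step 2: ant0:(2,0)->N->(1,0) | ant1:(0,1)->E->(0,2)
  grid max=3 at (0,1)
Step 3: ant0:(1,0)->N->(0,0) | ant1:(0,2)->W->(0,1)
  grid max=4 at (0,1)
Step 4: ant0:(0,0)->E->(0,1) | ant1:(0,1)->W->(0,0)
  grid max=5 at (0,1)
Step 5: ant0:(0,1)->W->(0,0) | ant1:(0,0)->E->(0,1)
  grid max=6 at (0,1)

(0,0) (0,1)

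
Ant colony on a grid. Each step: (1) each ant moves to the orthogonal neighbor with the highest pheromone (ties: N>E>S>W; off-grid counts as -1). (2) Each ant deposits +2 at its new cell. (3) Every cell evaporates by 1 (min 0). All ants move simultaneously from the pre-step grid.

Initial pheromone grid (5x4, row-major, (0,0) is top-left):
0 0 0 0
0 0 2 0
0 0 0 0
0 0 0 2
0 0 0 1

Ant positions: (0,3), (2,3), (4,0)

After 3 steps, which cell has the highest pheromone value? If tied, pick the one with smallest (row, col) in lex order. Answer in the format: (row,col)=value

Answer: (3,3)=3

Derivation:
Step 1: ant0:(0,3)->S->(1,3) | ant1:(2,3)->S->(3,3) | ant2:(4,0)->N->(3,0)
  grid max=3 at (3,3)
Step 2: ant0:(1,3)->W->(1,2) | ant1:(3,3)->N->(2,3) | ant2:(3,0)->N->(2,0)
  grid max=2 at (1,2)
Step 3: ant0:(1,2)->N->(0,2) | ant1:(2,3)->S->(3,3) | ant2:(2,0)->N->(1,0)
  grid max=3 at (3,3)
Final grid:
  0 0 1 0
  1 0 1 0
  0 0 0 0
  0 0 0 3
  0 0 0 0
Max pheromone 3 at (3,3)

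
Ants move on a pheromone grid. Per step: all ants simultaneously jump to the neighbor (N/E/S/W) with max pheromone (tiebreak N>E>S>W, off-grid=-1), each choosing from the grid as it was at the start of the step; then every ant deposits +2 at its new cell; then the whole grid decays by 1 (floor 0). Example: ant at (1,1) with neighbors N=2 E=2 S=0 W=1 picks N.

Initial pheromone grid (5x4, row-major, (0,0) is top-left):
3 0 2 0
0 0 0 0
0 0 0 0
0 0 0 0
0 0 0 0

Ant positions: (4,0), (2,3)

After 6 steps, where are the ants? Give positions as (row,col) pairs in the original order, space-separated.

Step 1: ant0:(4,0)->N->(3,0) | ant1:(2,3)->N->(1,3)
  grid max=2 at (0,0)
Step 2: ant0:(3,0)->N->(2,0) | ant1:(1,3)->N->(0,3)
  grid max=1 at (0,0)
Step 3: ant0:(2,0)->N->(1,0) | ant1:(0,3)->S->(1,3)
  grid max=1 at (1,0)
Step 4: ant0:(1,0)->N->(0,0) | ant1:(1,3)->N->(0,3)
  grid max=1 at (0,0)
Step 5: ant0:(0,0)->E->(0,1) | ant1:(0,3)->S->(1,3)
  grid max=1 at (0,1)
Step 6: ant0:(0,1)->E->(0,2) | ant1:(1,3)->N->(0,3)
  grid max=1 at (0,2)

(0,2) (0,3)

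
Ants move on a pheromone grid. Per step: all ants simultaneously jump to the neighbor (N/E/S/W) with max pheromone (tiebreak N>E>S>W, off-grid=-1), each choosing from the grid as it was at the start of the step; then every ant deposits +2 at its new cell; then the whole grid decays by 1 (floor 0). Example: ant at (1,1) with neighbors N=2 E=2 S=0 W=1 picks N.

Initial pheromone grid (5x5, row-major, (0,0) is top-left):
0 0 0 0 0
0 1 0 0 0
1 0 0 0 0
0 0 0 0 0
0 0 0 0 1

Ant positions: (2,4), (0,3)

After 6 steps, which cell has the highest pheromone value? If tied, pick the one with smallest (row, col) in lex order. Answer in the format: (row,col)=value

Step 1: ant0:(2,4)->N->(1,4) | ant1:(0,3)->E->(0,4)
  grid max=1 at (0,4)
Step 2: ant0:(1,4)->N->(0,4) | ant1:(0,4)->S->(1,4)
  grid max=2 at (0,4)
Step 3: ant0:(0,4)->S->(1,4) | ant1:(1,4)->N->(0,4)
  grid max=3 at (0,4)
Step 4: ant0:(1,4)->N->(0,4) | ant1:(0,4)->S->(1,4)
  grid max=4 at (0,4)
Step 5: ant0:(0,4)->S->(1,4) | ant1:(1,4)->N->(0,4)
  grid max=5 at (0,4)
Step 6: ant0:(1,4)->N->(0,4) | ant1:(0,4)->S->(1,4)
  grid max=6 at (0,4)
Final grid:
  0 0 0 0 6
  0 0 0 0 6
  0 0 0 0 0
  0 0 0 0 0
  0 0 0 0 0
Max pheromone 6 at (0,4)

Answer: (0,4)=6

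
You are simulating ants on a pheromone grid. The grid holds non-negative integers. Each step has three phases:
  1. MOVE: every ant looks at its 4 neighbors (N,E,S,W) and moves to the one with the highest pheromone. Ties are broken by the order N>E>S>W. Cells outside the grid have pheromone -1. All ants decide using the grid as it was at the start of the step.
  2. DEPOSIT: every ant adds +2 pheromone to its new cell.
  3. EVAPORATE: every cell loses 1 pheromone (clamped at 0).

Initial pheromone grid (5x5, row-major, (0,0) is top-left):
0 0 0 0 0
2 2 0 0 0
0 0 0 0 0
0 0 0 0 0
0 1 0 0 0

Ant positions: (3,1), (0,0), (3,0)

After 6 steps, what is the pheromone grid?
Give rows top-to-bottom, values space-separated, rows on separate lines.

After step 1: ants at (4,1),(1,0),(2,0)
  0 0 0 0 0
  3 1 0 0 0
  1 0 0 0 0
  0 0 0 0 0
  0 2 0 0 0
After step 2: ants at (3,1),(1,1),(1,0)
  0 0 0 0 0
  4 2 0 0 0
  0 0 0 0 0
  0 1 0 0 0
  0 1 0 0 0
After step 3: ants at (4,1),(1,0),(1,1)
  0 0 0 0 0
  5 3 0 0 0
  0 0 0 0 0
  0 0 0 0 0
  0 2 0 0 0
After step 4: ants at (3,1),(1,1),(1,0)
  0 0 0 0 0
  6 4 0 0 0
  0 0 0 0 0
  0 1 0 0 0
  0 1 0 0 0
After step 5: ants at (4,1),(1,0),(1,1)
  0 0 0 0 0
  7 5 0 0 0
  0 0 0 0 0
  0 0 0 0 0
  0 2 0 0 0
After step 6: ants at (3,1),(1,1),(1,0)
  0 0 0 0 0
  8 6 0 0 0
  0 0 0 0 0
  0 1 0 0 0
  0 1 0 0 0

0 0 0 0 0
8 6 0 0 0
0 0 0 0 0
0 1 0 0 0
0 1 0 0 0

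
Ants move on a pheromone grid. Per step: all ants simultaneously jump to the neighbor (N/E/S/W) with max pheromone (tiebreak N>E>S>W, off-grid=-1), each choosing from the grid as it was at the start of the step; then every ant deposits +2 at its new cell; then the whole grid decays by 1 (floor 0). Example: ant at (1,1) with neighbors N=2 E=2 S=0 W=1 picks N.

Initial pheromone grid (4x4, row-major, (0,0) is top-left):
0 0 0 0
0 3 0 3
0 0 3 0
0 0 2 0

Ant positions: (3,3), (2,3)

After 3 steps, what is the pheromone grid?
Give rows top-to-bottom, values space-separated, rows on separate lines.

After step 1: ants at (3,2),(1,3)
  0 0 0 0
  0 2 0 4
  0 0 2 0
  0 0 3 0
After step 2: ants at (2,2),(0,3)
  0 0 0 1
  0 1 0 3
  0 0 3 0
  0 0 2 0
After step 3: ants at (3,2),(1,3)
  0 0 0 0
  0 0 0 4
  0 0 2 0
  0 0 3 0

0 0 0 0
0 0 0 4
0 0 2 0
0 0 3 0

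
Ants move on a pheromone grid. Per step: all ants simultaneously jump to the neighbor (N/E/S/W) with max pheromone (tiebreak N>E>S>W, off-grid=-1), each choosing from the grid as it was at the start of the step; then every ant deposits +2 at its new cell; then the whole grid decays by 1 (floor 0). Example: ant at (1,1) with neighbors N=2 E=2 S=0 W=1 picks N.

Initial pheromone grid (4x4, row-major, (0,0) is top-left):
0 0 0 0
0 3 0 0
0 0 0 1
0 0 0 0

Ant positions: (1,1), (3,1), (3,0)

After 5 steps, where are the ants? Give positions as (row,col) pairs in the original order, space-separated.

Step 1: ant0:(1,1)->N->(0,1) | ant1:(3,1)->N->(2,1) | ant2:(3,0)->N->(2,0)
  grid max=2 at (1,1)
Step 2: ant0:(0,1)->S->(1,1) | ant1:(2,1)->N->(1,1) | ant2:(2,0)->E->(2,1)
  grid max=5 at (1,1)
Step 3: ant0:(1,1)->S->(2,1) | ant1:(1,1)->S->(2,1) | ant2:(2,1)->N->(1,1)
  grid max=6 at (1,1)
Step 4: ant0:(2,1)->N->(1,1) | ant1:(2,1)->N->(1,1) | ant2:(1,1)->S->(2,1)
  grid max=9 at (1,1)
Step 5: ant0:(1,1)->S->(2,1) | ant1:(1,1)->S->(2,1) | ant2:(2,1)->N->(1,1)
  grid max=10 at (1,1)

(2,1) (2,1) (1,1)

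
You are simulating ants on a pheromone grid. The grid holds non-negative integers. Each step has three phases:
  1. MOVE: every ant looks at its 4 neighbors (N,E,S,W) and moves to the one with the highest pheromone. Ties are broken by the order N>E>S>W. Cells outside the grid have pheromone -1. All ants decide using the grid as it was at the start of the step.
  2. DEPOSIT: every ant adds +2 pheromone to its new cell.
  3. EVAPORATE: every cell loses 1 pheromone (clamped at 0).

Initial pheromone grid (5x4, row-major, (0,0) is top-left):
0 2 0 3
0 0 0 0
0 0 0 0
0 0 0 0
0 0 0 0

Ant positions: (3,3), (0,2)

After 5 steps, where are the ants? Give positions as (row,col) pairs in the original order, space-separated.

Step 1: ant0:(3,3)->N->(2,3) | ant1:(0,2)->E->(0,3)
  grid max=4 at (0,3)
Step 2: ant0:(2,3)->N->(1,3) | ant1:(0,3)->S->(1,3)
  grid max=3 at (0,3)
Step 3: ant0:(1,3)->N->(0,3) | ant1:(1,3)->N->(0,3)
  grid max=6 at (0,3)
Step 4: ant0:(0,3)->S->(1,3) | ant1:(0,3)->S->(1,3)
  grid max=5 at (0,3)
Step 5: ant0:(1,3)->N->(0,3) | ant1:(1,3)->N->(0,3)
  grid max=8 at (0,3)

(0,3) (0,3)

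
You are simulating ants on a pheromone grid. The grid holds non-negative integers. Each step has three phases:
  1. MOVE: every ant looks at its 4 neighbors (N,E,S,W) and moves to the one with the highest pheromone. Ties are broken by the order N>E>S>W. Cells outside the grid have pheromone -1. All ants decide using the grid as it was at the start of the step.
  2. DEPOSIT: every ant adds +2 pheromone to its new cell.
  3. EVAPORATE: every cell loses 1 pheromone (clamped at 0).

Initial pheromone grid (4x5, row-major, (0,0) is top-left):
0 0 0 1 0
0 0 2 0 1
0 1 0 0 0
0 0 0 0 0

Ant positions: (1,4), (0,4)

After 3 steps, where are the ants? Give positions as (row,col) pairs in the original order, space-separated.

Step 1: ant0:(1,4)->N->(0,4) | ant1:(0,4)->S->(1,4)
  grid max=2 at (1,4)
Step 2: ant0:(0,4)->S->(1,4) | ant1:(1,4)->N->(0,4)
  grid max=3 at (1,4)
Step 3: ant0:(1,4)->N->(0,4) | ant1:(0,4)->S->(1,4)
  grid max=4 at (1,4)

(0,4) (1,4)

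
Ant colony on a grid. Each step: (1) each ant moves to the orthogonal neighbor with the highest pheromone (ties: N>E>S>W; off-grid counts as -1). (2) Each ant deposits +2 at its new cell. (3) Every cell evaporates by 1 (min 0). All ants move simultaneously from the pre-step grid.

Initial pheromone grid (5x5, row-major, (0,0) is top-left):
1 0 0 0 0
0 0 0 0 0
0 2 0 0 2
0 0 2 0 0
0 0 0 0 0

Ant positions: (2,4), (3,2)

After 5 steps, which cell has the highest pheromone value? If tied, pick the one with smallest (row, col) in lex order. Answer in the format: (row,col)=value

Step 1: ant0:(2,4)->N->(1,4) | ant1:(3,2)->N->(2,2)
  grid max=1 at (1,4)
Step 2: ant0:(1,4)->S->(2,4) | ant1:(2,2)->S->(3,2)
  grid max=2 at (2,4)
Step 3: ant0:(2,4)->N->(1,4) | ant1:(3,2)->N->(2,2)
  grid max=1 at (1,4)
Step 4: ant0:(1,4)->S->(2,4) | ant1:(2,2)->S->(3,2)
  grid max=2 at (2,4)
Step 5: ant0:(2,4)->N->(1,4) | ant1:(3,2)->N->(2,2)
  grid max=1 at (1,4)
Final grid:
  0 0 0 0 0
  0 0 0 0 1
  0 0 1 0 1
  0 0 1 0 0
  0 0 0 0 0
Max pheromone 1 at (1,4)

Answer: (1,4)=1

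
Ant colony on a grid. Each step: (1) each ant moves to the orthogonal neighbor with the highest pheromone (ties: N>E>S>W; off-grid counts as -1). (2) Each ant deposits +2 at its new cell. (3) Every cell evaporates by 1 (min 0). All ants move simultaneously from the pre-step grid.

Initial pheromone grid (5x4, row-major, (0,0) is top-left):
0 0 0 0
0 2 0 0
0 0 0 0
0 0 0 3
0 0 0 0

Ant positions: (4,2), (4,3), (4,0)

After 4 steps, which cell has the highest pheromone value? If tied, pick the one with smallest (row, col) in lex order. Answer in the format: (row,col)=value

Step 1: ant0:(4,2)->N->(3,2) | ant1:(4,3)->N->(3,3) | ant2:(4,0)->N->(3,0)
  grid max=4 at (3,3)
Step 2: ant0:(3,2)->E->(3,3) | ant1:(3,3)->W->(3,2) | ant2:(3,0)->N->(2,0)
  grid max=5 at (3,3)
Step 3: ant0:(3,3)->W->(3,2) | ant1:(3,2)->E->(3,3) | ant2:(2,0)->N->(1,0)
  grid max=6 at (3,3)
Step 4: ant0:(3,2)->E->(3,3) | ant1:(3,3)->W->(3,2) | ant2:(1,0)->N->(0,0)
  grid max=7 at (3,3)
Final grid:
  1 0 0 0
  0 0 0 0
  0 0 0 0
  0 0 4 7
  0 0 0 0
Max pheromone 7 at (3,3)

Answer: (3,3)=7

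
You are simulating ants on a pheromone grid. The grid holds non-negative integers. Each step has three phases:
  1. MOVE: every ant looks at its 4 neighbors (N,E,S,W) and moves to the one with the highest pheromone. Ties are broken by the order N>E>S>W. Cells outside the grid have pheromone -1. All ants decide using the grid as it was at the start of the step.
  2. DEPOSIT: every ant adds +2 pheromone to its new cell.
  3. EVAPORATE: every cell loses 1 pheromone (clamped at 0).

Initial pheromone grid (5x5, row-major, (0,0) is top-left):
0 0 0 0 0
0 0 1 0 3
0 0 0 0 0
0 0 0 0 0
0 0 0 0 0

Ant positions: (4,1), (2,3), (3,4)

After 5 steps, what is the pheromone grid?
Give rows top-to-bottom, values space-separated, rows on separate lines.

After step 1: ants at (3,1),(1,3),(2,4)
  0 0 0 0 0
  0 0 0 1 2
  0 0 0 0 1
  0 1 0 0 0
  0 0 0 0 0
After step 2: ants at (2,1),(1,4),(1,4)
  0 0 0 0 0
  0 0 0 0 5
  0 1 0 0 0
  0 0 0 0 0
  0 0 0 0 0
After step 3: ants at (1,1),(0,4),(0,4)
  0 0 0 0 3
  0 1 0 0 4
  0 0 0 0 0
  0 0 0 0 0
  0 0 0 0 0
After step 4: ants at (0,1),(1,4),(1,4)
  0 1 0 0 2
  0 0 0 0 7
  0 0 0 0 0
  0 0 0 0 0
  0 0 0 0 0
After step 5: ants at (0,2),(0,4),(0,4)
  0 0 1 0 5
  0 0 0 0 6
  0 0 0 0 0
  0 0 0 0 0
  0 0 0 0 0

0 0 1 0 5
0 0 0 0 6
0 0 0 0 0
0 0 0 0 0
0 0 0 0 0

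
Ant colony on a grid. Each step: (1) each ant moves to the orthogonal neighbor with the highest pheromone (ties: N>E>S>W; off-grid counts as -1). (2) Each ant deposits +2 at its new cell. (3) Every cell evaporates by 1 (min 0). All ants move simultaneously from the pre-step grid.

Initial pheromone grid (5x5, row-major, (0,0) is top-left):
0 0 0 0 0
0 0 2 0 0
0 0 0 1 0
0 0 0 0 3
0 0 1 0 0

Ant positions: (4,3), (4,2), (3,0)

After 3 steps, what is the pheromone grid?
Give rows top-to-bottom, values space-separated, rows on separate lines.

After step 1: ants at (4,2),(3,2),(2,0)
  0 0 0 0 0
  0 0 1 0 0
  1 0 0 0 0
  0 0 1 0 2
  0 0 2 0 0
After step 2: ants at (3,2),(4,2),(1,0)
  0 0 0 0 0
  1 0 0 0 0
  0 0 0 0 0
  0 0 2 0 1
  0 0 3 0 0
After step 3: ants at (4,2),(3,2),(0,0)
  1 0 0 0 0
  0 0 0 0 0
  0 0 0 0 0
  0 0 3 0 0
  0 0 4 0 0

1 0 0 0 0
0 0 0 0 0
0 0 0 0 0
0 0 3 0 0
0 0 4 0 0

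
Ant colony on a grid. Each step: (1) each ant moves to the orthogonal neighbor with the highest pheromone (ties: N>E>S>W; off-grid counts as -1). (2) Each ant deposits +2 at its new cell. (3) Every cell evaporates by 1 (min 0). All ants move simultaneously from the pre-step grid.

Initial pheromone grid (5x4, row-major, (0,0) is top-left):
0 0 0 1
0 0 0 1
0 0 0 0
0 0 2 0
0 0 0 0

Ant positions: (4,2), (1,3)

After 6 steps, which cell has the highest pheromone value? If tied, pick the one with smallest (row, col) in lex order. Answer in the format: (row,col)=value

Answer: (3,2)=2

Derivation:
Step 1: ant0:(4,2)->N->(3,2) | ant1:(1,3)->N->(0,3)
  grid max=3 at (3,2)
Step 2: ant0:(3,2)->N->(2,2) | ant1:(0,3)->S->(1,3)
  grid max=2 at (3,2)
Step 3: ant0:(2,2)->S->(3,2) | ant1:(1,3)->N->(0,3)
  grid max=3 at (3,2)
Step 4: ant0:(3,2)->N->(2,2) | ant1:(0,3)->S->(1,3)
  grid max=2 at (3,2)
Step 5: ant0:(2,2)->S->(3,2) | ant1:(1,3)->N->(0,3)
  grid max=3 at (3,2)
Step 6: ant0:(3,2)->N->(2,2) | ant1:(0,3)->S->(1,3)
  grid max=2 at (3,2)
Final grid:
  0 0 0 1
  0 0 0 1
  0 0 1 0
  0 0 2 0
  0 0 0 0
Max pheromone 2 at (3,2)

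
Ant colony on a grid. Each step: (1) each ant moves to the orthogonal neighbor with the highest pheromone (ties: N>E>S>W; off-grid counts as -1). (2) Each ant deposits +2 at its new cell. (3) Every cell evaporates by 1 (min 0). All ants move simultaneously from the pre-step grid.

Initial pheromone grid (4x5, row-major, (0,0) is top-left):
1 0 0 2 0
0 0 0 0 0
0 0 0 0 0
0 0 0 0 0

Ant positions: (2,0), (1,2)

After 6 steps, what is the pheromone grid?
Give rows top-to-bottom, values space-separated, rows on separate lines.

After step 1: ants at (1,0),(0,2)
  0 0 1 1 0
  1 0 0 0 0
  0 0 0 0 0
  0 0 0 0 0
After step 2: ants at (0,0),(0,3)
  1 0 0 2 0
  0 0 0 0 0
  0 0 0 0 0
  0 0 0 0 0
After step 3: ants at (0,1),(0,4)
  0 1 0 1 1
  0 0 0 0 0
  0 0 0 0 0
  0 0 0 0 0
After step 4: ants at (0,2),(0,3)
  0 0 1 2 0
  0 0 0 0 0
  0 0 0 0 0
  0 0 0 0 0
After step 5: ants at (0,3),(0,2)
  0 0 2 3 0
  0 0 0 0 0
  0 0 0 0 0
  0 0 0 0 0
After step 6: ants at (0,2),(0,3)
  0 0 3 4 0
  0 0 0 0 0
  0 0 0 0 0
  0 0 0 0 0

0 0 3 4 0
0 0 0 0 0
0 0 0 0 0
0 0 0 0 0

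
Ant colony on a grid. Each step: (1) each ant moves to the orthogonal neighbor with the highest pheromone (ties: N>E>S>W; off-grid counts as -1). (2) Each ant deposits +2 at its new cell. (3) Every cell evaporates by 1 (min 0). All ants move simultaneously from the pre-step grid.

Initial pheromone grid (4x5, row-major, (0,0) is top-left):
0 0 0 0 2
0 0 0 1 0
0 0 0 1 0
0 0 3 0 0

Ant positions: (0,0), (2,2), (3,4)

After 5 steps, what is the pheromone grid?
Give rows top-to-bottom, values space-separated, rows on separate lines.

After step 1: ants at (0,1),(3,2),(2,4)
  0 1 0 0 1
  0 0 0 0 0
  0 0 0 0 1
  0 0 4 0 0
After step 2: ants at (0,2),(2,2),(1,4)
  0 0 1 0 0
  0 0 0 0 1
  0 0 1 0 0
  0 0 3 0 0
After step 3: ants at (0,3),(3,2),(0,4)
  0 0 0 1 1
  0 0 0 0 0
  0 0 0 0 0
  0 0 4 0 0
After step 4: ants at (0,4),(2,2),(0,3)
  0 0 0 2 2
  0 0 0 0 0
  0 0 1 0 0
  0 0 3 0 0
After step 5: ants at (0,3),(3,2),(0,4)
  0 0 0 3 3
  0 0 0 0 0
  0 0 0 0 0
  0 0 4 0 0

0 0 0 3 3
0 0 0 0 0
0 0 0 0 0
0 0 4 0 0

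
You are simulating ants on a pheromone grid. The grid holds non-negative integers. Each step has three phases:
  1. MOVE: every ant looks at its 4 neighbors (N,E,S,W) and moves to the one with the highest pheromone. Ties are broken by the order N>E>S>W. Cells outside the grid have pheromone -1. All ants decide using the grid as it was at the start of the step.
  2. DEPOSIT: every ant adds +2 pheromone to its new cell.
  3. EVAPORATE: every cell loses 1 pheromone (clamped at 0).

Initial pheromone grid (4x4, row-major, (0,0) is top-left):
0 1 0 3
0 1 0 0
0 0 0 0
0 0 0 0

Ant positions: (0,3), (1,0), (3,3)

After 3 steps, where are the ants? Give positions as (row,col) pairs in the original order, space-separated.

Step 1: ant0:(0,3)->S->(1,3) | ant1:(1,0)->E->(1,1) | ant2:(3,3)->N->(2,3)
  grid max=2 at (0,3)
Step 2: ant0:(1,3)->N->(0,3) | ant1:(1,1)->N->(0,1) | ant2:(2,3)->N->(1,3)
  grid max=3 at (0,3)
Step 3: ant0:(0,3)->S->(1,3) | ant1:(0,1)->S->(1,1) | ant2:(1,3)->N->(0,3)
  grid max=4 at (0,3)

(1,3) (1,1) (0,3)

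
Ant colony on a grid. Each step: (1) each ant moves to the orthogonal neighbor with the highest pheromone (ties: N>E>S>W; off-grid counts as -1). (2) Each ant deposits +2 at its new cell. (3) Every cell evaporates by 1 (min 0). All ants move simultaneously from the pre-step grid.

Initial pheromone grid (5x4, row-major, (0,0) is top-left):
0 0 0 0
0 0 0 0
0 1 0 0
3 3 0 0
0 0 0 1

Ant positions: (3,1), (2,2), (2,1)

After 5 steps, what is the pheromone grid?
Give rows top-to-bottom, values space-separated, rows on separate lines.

After step 1: ants at (3,0),(2,1),(3,1)
  0 0 0 0
  0 0 0 0
  0 2 0 0
  4 4 0 0
  0 0 0 0
After step 2: ants at (3,1),(3,1),(3,0)
  0 0 0 0
  0 0 0 0
  0 1 0 0
  5 7 0 0
  0 0 0 0
After step 3: ants at (3,0),(3,0),(3,1)
  0 0 0 0
  0 0 0 0
  0 0 0 0
  8 8 0 0
  0 0 0 0
After step 4: ants at (3,1),(3,1),(3,0)
  0 0 0 0
  0 0 0 0
  0 0 0 0
  9 11 0 0
  0 0 0 0
After step 5: ants at (3,0),(3,0),(3,1)
  0 0 0 0
  0 0 0 0
  0 0 0 0
  12 12 0 0
  0 0 0 0

0 0 0 0
0 0 0 0
0 0 0 0
12 12 0 0
0 0 0 0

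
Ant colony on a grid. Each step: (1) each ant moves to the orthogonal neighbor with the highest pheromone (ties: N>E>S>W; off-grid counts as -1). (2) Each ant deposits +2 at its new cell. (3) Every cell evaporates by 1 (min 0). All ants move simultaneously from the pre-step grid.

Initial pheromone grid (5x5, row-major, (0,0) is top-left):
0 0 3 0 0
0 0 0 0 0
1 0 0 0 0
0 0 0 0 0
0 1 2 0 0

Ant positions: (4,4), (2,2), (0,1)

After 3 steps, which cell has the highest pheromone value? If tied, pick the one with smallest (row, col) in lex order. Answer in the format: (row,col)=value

Answer: (0,2)=6

Derivation:
Step 1: ant0:(4,4)->N->(3,4) | ant1:(2,2)->N->(1,2) | ant2:(0,1)->E->(0,2)
  grid max=4 at (0,2)
Step 2: ant0:(3,4)->N->(2,4) | ant1:(1,2)->N->(0,2) | ant2:(0,2)->S->(1,2)
  grid max=5 at (0,2)
Step 3: ant0:(2,4)->N->(1,4) | ant1:(0,2)->S->(1,2) | ant2:(1,2)->N->(0,2)
  grid max=6 at (0,2)
Final grid:
  0 0 6 0 0
  0 0 3 0 1
  0 0 0 0 0
  0 0 0 0 0
  0 0 0 0 0
Max pheromone 6 at (0,2)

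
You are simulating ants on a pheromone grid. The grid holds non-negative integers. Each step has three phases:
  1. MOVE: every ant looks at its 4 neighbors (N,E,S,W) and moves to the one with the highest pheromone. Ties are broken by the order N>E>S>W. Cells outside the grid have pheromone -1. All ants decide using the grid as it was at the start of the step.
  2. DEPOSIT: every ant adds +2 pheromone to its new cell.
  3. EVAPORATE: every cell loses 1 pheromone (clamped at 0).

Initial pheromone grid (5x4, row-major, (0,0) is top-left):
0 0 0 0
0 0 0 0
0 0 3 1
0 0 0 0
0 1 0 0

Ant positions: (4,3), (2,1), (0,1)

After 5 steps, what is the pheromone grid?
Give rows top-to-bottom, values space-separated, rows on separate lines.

After step 1: ants at (3,3),(2,2),(0,2)
  0 0 1 0
  0 0 0 0
  0 0 4 0
  0 0 0 1
  0 0 0 0
After step 2: ants at (2,3),(1,2),(0,3)
  0 0 0 1
  0 0 1 0
  0 0 3 1
  0 0 0 0
  0 0 0 0
After step 3: ants at (2,2),(2,2),(1,3)
  0 0 0 0
  0 0 0 1
  0 0 6 0
  0 0 0 0
  0 0 0 0
After step 4: ants at (1,2),(1,2),(0,3)
  0 0 0 1
  0 0 3 0
  0 0 5 0
  0 0 0 0
  0 0 0 0
After step 5: ants at (2,2),(2,2),(1,3)
  0 0 0 0
  0 0 2 1
  0 0 8 0
  0 0 0 0
  0 0 0 0

0 0 0 0
0 0 2 1
0 0 8 0
0 0 0 0
0 0 0 0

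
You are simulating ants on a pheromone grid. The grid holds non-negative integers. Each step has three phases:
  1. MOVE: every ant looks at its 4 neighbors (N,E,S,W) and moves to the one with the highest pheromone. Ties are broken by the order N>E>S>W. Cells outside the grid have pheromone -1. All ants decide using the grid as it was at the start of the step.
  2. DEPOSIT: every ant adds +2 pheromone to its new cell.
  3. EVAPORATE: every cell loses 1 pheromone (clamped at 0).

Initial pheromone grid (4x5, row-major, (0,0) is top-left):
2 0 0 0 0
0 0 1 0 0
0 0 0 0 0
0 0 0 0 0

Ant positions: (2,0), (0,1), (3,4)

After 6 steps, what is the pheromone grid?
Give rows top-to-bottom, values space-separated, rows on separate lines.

After step 1: ants at (1,0),(0,0),(2,4)
  3 0 0 0 0
  1 0 0 0 0
  0 0 0 0 1
  0 0 0 0 0
After step 2: ants at (0,0),(1,0),(1,4)
  4 0 0 0 0
  2 0 0 0 1
  0 0 0 0 0
  0 0 0 0 0
After step 3: ants at (1,0),(0,0),(0,4)
  5 0 0 0 1
  3 0 0 0 0
  0 0 0 0 0
  0 0 0 0 0
After step 4: ants at (0,0),(1,0),(1,4)
  6 0 0 0 0
  4 0 0 0 1
  0 0 0 0 0
  0 0 0 0 0
After step 5: ants at (1,0),(0,0),(0,4)
  7 0 0 0 1
  5 0 0 0 0
  0 0 0 0 0
  0 0 0 0 0
After step 6: ants at (0,0),(1,0),(1,4)
  8 0 0 0 0
  6 0 0 0 1
  0 0 0 0 0
  0 0 0 0 0

8 0 0 0 0
6 0 0 0 1
0 0 0 0 0
0 0 0 0 0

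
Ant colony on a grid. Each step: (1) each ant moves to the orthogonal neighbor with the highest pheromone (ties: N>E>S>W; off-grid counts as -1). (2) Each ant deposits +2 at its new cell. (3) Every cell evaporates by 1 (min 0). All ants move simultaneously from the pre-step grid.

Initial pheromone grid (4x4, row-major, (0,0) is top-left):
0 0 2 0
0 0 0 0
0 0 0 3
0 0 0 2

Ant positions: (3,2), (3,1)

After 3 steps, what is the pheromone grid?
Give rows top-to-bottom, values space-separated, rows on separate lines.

After step 1: ants at (3,3),(2,1)
  0 0 1 0
  0 0 0 0
  0 1 0 2
  0 0 0 3
After step 2: ants at (2,3),(1,1)
  0 0 0 0
  0 1 0 0
  0 0 0 3
  0 0 0 2
After step 3: ants at (3,3),(0,1)
  0 1 0 0
  0 0 0 0
  0 0 0 2
  0 0 0 3

0 1 0 0
0 0 0 0
0 0 0 2
0 0 0 3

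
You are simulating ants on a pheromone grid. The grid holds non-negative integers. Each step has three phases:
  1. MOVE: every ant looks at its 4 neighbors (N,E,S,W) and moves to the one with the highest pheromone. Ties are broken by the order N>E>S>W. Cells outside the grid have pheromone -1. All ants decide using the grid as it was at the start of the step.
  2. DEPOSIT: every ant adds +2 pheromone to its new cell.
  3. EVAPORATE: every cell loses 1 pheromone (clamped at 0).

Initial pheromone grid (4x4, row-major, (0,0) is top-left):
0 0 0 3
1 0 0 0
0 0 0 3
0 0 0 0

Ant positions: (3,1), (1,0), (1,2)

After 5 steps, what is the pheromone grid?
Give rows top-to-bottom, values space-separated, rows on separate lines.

After step 1: ants at (2,1),(0,0),(0,2)
  1 0 1 2
  0 0 0 0
  0 1 0 2
  0 0 0 0
After step 2: ants at (1,1),(0,1),(0,3)
  0 1 0 3
  0 1 0 0
  0 0 0 1
  0 0 0 0
After step 3: ants at (0,1),(1,1),(1,3)
  0 2 0 2
  0 2 0 1
  0 0 0 0
  0 0 0 0
After step 4: ants at (1,1),(0,1),(0,3)
  0 3 0 3
  0 3 0 0
  0 0 0 0
  0 0 0 0
After step 5: ants at (0,1),(1,1),(1,3)
  0 4 0 2
  0 4 0 1
  0 0 0 0
  0 0 0 0

0 4 0 2
0 4 0 1
0 0 0 0
0 0 0 0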